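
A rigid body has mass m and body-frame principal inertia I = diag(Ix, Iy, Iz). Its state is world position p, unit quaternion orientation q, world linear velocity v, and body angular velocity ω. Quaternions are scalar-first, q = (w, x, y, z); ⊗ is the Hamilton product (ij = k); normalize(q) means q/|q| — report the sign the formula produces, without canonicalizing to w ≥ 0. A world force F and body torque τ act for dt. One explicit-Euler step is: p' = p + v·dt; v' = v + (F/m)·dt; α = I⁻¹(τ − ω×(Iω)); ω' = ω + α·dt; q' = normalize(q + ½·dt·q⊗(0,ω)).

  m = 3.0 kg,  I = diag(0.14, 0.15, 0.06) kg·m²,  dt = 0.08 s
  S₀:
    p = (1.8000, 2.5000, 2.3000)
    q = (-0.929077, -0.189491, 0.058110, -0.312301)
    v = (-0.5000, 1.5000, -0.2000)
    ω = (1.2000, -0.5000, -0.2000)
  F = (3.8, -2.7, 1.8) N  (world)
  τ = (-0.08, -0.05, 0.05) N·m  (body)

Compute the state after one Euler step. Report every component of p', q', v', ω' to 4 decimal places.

p' = p + v·dt = (1.7600, 2.6200, 2.2840)
new velocity v' = (-0.3987, 1.4280, -0.1520)
gyro term ω×Iω = (-0.0090, -0.0192, -0.0060)
angular accel α = (-0.5071, -0.2053, 0.9333)
ω' = ω + α·dt = (1.1594, -0.5164, -0.1253)
q⊗(0,ω) = (0.1939840, -1.2826649, 0.0518791, 0.2108289)
q + ½dt·q⊗(0,ω), renormalized = (-0.9200, -0.2405, 0.0601, -0.3034)

p' = (1.7600, 2.6200, 2.2840)
q' = (-0.9200, -0.2405, 0.0601, -0.3034)
v' = (-0.3987, 1.4280, -0.1520)
ω' = (1.1594, -0.5164, -0.1253)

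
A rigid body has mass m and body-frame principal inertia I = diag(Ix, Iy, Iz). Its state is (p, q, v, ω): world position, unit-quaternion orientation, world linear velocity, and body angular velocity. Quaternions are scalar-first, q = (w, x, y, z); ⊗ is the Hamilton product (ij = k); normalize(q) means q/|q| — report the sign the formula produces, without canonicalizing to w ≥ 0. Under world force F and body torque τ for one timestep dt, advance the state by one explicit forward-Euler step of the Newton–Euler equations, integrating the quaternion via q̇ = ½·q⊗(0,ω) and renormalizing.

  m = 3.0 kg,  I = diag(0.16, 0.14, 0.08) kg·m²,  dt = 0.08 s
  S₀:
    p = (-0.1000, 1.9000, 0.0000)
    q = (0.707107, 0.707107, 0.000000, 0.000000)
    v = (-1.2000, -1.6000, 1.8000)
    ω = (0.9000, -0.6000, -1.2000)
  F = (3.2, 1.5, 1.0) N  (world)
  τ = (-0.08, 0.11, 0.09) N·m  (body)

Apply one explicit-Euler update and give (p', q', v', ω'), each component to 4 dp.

p' = (-0.1960, 1.7720, 0.1440)
q' = (0.6802, 0.7310, 0.0169, -0.0508)
v' = (-1.1147, -1.5600, 1.8267)
ω' = (0.8816, -0.4878, -1.1208)

α = I⁻¹(τ − ω×Iω) = (-0.2300, 1.4029, 0.9900)
ω' = ω + α·dt = (0.8816, -0.4878, -1.1208)
2q̇ = q⊗(0,ω) = (-0.6363963, 0.6363963, 0.4242642, -1.2727926)
updated quaternion q' = (0.6802, 0.7310, 0.0169, -0.0508)
a = (1.0667, 0.5000, 0.3333)
p' = p + v·dt = (-0.1960, 1.7720, 0.1440)
new velocity v' = (-1.1147, -1.5600, 1.8267)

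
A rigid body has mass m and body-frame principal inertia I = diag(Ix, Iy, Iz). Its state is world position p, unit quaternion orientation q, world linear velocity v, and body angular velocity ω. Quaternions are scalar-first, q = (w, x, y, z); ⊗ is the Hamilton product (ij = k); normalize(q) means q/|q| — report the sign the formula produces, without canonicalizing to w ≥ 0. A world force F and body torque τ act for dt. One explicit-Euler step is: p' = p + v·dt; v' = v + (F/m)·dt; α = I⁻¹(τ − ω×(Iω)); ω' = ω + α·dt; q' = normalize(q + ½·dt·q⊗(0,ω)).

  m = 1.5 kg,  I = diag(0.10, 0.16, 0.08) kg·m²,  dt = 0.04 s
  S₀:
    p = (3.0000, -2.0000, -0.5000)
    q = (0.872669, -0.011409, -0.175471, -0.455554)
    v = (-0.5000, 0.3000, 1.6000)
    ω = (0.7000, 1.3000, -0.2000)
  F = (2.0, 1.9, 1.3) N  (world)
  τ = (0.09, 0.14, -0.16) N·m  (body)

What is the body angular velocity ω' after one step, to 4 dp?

gyro term ω×Iω = (0.0208, -0.0028, 0.0546)
angular accel α = (0.6920, 0.8925, -2.6825)
new body rate ω' = (0.7277, 1.3357, -0.3073)

ω' = (0.7277, 1.3357, -0.3073)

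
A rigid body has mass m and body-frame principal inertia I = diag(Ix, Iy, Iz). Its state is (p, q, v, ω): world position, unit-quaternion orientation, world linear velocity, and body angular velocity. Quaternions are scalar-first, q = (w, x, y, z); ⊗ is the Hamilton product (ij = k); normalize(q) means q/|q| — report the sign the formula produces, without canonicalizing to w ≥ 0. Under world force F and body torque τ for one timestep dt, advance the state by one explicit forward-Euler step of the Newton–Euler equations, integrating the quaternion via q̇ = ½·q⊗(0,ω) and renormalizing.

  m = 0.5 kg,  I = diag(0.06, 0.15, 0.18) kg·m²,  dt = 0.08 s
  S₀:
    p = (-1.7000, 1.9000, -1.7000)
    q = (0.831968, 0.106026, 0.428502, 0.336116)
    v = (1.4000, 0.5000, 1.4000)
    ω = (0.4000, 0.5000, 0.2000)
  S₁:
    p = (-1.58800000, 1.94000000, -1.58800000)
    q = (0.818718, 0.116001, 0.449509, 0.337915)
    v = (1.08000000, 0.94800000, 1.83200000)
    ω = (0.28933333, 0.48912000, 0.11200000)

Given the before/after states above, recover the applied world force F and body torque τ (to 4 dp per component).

F = (-2.0000, 2.8000, 2.7000)
τ = (-0.0800, -0.0300, -0.1800)

Δω = ω₁−ω₀ = (-0.11066667, -0.01088000, -0.08800000)
I·α + gyro = (-0.0800, -0.0300, -0.1800)
Δv = v₁−v₀ = (-0.32000000, 0.44800000, 0.43200000)
applied force F = (-2.0000, 2.8000, 2.7000)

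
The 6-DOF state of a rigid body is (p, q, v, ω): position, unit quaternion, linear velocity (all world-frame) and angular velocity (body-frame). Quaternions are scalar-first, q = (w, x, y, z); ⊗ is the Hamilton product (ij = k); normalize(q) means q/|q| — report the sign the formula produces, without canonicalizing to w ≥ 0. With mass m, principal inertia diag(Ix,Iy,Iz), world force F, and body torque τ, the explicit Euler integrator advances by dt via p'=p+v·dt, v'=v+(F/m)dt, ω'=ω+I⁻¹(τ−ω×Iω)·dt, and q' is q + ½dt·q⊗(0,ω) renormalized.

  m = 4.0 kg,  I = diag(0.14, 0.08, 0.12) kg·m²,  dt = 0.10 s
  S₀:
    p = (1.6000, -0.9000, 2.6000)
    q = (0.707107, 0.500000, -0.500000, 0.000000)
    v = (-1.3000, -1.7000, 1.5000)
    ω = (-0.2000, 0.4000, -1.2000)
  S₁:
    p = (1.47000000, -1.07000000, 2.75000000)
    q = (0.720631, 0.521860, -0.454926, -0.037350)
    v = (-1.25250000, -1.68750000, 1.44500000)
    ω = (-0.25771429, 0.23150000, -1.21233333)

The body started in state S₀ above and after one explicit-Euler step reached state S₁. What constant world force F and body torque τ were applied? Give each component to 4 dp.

F = (1.9000, 0.5000, -2.2000)
τ = (-0.1000, -0.1300, -0.0100)

v₁ − v₀ = (0.04750000, 0.01250000, -0.05500000)
F = m·Δv/dt = (1.9000, 0.5000, -2.2000)
ω₁ − ω₀ = (-0.05771429, -0.16850000, -0.01233333)
ω₀×(Iω₀) = (-0.0192, 0.0048, 0.0048)
applied torque τ = (-0.1000, -0.1300, -0.0100)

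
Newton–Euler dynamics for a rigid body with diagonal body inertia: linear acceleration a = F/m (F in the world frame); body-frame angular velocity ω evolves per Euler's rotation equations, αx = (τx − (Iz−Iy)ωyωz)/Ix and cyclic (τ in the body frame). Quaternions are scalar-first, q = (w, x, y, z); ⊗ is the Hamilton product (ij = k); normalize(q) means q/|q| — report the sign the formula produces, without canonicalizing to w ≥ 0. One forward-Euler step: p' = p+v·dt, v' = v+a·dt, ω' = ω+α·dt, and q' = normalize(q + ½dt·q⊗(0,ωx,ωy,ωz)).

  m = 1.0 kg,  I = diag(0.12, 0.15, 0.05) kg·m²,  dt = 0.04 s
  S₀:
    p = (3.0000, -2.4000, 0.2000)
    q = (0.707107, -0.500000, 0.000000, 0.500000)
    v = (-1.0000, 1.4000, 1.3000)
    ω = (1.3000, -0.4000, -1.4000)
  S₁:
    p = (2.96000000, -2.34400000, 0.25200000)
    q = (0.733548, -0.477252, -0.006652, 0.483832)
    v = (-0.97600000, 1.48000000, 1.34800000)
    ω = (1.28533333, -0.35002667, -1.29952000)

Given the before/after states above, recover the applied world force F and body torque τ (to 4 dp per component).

Δω = ω₁−ω₀ = (-0.01466667, 0.04997333, 0.10048000)
ω₀×(Iω₀) = (-0.0560, -0.1274, -0.0156)
applied torque τ = (-0.1000, 0.0600, 0.1100)
velocity change Δv = (0.02400000, 0.08000000, 0.04800000)
m·(v₁−v₀)/dt = (0.6000, 2.0000, 1.2000)

F = (0.6000, 2.0000, 1.2000)
τ = (-0.1000, 0.0600, 0.1100)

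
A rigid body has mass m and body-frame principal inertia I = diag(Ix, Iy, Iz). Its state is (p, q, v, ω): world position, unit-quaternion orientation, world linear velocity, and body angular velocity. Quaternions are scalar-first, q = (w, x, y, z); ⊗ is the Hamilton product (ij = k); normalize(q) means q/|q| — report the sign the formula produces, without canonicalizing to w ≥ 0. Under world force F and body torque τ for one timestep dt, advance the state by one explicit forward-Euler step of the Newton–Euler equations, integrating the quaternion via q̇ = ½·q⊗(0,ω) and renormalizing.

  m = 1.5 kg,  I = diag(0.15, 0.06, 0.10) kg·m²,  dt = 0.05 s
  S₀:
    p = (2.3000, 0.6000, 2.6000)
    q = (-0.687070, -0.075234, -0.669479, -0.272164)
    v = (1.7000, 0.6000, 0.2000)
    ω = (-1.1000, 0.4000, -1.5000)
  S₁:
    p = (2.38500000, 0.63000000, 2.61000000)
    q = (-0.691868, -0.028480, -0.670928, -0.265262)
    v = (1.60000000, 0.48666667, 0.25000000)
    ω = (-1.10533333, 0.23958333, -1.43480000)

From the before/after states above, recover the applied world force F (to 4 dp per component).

F = (-3.0000, -3.4000, 1.5000)

Δv = v₁−v₀ = (-0.10000000, -0.11333333, 0.05000000)
m·(v₁−v₀)/dt = (-3.0000, -3.4000, 1.5000)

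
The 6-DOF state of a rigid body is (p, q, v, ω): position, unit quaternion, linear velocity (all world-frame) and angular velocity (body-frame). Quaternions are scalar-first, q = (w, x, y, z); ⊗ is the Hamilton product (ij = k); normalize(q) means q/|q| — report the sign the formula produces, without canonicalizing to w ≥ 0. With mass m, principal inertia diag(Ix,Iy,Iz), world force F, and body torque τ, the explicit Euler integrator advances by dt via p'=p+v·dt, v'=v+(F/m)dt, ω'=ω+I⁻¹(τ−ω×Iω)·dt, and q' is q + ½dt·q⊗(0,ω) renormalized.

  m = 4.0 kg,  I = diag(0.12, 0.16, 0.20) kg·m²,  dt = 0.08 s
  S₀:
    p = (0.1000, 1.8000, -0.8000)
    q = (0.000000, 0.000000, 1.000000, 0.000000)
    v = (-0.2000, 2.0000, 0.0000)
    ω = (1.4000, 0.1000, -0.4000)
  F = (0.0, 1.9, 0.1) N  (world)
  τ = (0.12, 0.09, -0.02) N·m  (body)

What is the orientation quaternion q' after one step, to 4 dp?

2q̇ = q⊗(0,ω) = (-0.1000000, -0.4000000, 0.0000000, -1.4000000)
updated quaternion q' = (-0.0040, -0.0160, 0.9983, -0.0559)

q' = (-0.0040, -0.0160, 0.9983, -0.0559)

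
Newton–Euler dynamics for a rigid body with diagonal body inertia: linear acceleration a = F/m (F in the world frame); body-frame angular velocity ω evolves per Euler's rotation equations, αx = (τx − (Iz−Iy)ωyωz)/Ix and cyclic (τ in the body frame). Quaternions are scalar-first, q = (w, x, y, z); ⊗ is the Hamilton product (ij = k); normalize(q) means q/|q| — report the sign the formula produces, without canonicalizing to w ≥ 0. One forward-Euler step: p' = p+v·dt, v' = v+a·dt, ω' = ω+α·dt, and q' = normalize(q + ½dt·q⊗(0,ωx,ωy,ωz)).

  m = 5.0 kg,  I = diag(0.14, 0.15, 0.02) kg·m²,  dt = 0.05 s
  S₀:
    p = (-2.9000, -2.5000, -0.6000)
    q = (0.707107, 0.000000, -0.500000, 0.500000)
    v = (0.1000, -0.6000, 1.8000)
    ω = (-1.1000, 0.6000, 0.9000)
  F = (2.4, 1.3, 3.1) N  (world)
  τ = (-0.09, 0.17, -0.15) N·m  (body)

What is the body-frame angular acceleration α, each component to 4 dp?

α = (-0.1414, 1.9253, -7.1700)

gyro term ω×Iω = (-0.0702, -0.1188, -0.0066)
(τ − ω×Iω)/I = (-0.1414, 1.9253, -7.1700)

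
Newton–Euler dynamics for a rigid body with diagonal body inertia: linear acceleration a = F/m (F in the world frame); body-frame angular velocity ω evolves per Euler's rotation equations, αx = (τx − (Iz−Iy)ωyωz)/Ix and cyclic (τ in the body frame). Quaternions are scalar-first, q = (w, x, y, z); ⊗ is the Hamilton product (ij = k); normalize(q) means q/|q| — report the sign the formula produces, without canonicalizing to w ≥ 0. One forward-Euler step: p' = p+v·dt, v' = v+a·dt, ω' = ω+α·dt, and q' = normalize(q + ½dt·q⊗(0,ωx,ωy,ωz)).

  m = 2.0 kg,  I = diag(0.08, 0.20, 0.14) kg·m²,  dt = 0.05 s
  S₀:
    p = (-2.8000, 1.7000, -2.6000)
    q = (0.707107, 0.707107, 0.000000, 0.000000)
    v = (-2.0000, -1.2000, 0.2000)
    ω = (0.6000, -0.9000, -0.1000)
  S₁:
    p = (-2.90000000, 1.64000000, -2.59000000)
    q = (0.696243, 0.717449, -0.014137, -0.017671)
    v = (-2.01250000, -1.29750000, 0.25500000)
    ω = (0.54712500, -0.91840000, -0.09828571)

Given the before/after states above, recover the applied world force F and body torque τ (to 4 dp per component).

Δv = v₁−v₀ = (-0.01250000, -0.09750000, 0.05500000)
m·(v₁−v₀)/dt = (-0.5000, -3.9000, 2.2000)
ω₁ − ω₀ = (-0.05287500, -0.01840000, 0.00171429)
ω₀×(Iω₀) = (-0.0054, 0.0036, -0.0648)
I·α + gyro = (-0.0900, -0.0700, -0.0600)

F = (-0.5000, -3.9000, 2.2000)
τ = (-0.0900, -0.0700, -0.0600)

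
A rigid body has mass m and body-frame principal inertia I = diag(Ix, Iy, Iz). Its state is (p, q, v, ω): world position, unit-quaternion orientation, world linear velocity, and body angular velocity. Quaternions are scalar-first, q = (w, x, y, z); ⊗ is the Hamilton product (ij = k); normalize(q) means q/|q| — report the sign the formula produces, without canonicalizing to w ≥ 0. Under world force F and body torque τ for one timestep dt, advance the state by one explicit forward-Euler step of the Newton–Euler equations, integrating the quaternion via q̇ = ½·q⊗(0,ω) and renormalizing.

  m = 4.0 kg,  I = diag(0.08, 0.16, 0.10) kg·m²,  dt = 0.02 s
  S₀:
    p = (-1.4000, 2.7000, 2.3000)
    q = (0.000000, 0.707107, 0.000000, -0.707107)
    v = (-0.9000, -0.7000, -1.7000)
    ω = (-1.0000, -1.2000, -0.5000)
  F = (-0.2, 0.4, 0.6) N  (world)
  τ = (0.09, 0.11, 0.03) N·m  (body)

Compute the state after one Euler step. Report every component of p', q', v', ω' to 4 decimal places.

a = F/m = (-0.0500, 0.1000, 0.1500)
new position p' = (-1.4180, 2.6860, 2.2660)
v' = v + a·dt = (-0.9010, -0.6980, -1.6970)
ω×(Iω) gyroscopic = (-0.0360, -0.0100, 0.0960)
(τ − ω×Iω)/I = (1.5750, 0.7500, -0.6600)
ω + α·dt = (-0.9685, -1.1850, -0.5132)
Hamilton product q⊗(0,ω) = (0.3535535, -0.8485284, 1.0606605, -0.8485284)
updated quaternion q' = (0.0035, 0.6985, 0.0106, -0.7155)

p' = (-1.4180, 2.6860, 2.2660)
q' = (0.0035, 0.6985, 0.0106, -0.7155)
v' = (-0.9010, -0.6980, -1.6970)
ω' = (-0.9685, -1.1850, -0.5132)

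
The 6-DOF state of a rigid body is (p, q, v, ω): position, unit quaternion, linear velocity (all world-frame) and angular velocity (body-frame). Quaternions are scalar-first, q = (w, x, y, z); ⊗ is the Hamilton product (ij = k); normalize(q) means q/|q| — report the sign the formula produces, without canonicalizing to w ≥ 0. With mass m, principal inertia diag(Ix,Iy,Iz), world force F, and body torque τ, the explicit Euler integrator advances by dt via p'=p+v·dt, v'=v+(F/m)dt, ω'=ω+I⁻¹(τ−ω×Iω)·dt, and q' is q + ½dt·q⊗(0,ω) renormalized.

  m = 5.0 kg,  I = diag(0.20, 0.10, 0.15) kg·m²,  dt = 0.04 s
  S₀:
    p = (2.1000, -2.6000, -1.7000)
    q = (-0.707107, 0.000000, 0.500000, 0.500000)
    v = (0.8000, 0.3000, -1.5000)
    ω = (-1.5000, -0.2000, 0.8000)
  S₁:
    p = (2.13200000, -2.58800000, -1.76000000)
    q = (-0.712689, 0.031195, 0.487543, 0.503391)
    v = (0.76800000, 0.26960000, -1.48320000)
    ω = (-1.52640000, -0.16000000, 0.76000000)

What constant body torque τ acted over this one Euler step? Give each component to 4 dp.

rate change Δω = (-0.02640000, 0.04000000, -0.04000000)
precession coupling = (-0.0080, -0.0600, -0.0300)
I·α + gyro = (-0.1400, 0.0400, -0.1800)

τ = (-0.1400, 0.0400, -0.1800)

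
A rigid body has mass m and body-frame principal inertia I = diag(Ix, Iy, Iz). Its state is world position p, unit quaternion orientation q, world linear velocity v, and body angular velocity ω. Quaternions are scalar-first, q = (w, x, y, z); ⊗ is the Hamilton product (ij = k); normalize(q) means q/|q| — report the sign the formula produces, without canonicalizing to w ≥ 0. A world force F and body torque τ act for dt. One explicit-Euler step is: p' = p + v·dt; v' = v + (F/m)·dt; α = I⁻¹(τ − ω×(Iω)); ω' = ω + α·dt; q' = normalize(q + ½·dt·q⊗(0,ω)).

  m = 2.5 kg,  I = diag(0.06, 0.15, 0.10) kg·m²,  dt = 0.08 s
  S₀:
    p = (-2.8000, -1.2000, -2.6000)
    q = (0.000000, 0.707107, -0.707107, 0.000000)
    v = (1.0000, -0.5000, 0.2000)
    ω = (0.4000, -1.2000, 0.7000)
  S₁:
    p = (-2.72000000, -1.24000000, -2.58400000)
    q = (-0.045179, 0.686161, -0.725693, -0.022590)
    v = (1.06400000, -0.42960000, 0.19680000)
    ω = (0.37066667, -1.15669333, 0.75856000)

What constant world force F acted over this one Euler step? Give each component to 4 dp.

F = (2.0000, 2.2000, -0.1000)

v₁ − v₀ = (0.06400000, 0.07040000, -0.00320000)
F = m·Δv/dt = (2.0000, 2.2000, -0.1000)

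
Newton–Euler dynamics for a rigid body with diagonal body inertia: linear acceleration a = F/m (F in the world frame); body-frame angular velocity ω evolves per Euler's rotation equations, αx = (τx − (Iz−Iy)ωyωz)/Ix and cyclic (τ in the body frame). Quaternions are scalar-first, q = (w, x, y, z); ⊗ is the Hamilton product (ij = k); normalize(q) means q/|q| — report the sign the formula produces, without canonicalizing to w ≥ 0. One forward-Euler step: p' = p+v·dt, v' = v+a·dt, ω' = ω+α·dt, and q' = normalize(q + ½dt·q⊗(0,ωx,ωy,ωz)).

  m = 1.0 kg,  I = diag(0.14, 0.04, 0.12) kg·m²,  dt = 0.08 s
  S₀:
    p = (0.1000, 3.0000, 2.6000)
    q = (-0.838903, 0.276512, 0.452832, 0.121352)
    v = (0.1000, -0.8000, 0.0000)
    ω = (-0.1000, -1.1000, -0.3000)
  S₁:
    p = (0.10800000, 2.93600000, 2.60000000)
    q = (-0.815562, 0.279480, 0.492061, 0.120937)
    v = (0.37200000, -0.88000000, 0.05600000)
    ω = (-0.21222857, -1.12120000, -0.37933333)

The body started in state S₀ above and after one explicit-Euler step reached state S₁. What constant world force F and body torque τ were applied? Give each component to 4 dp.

v₁ − v₀ = (0.27200000, -0.08000000, 0.05600000)
F = m·Δv/dt = (3.4000, -1.0000, 0.7000)
Δω = ω₁−ω₀ = (-0.11222857, -0.02120000, -0.07933333)
gyro term ω₀×Iω₀ = (0.0264, 0.0006, -0.0110)
τ = I·(Δω/dt) + ω₀×(Iω₀) = (-0.1700, -0.0100, -0.1300)

F = (3.4000, -1.0000, 0.7000)
τ = (-0.1700, -0.0100, -0.1300)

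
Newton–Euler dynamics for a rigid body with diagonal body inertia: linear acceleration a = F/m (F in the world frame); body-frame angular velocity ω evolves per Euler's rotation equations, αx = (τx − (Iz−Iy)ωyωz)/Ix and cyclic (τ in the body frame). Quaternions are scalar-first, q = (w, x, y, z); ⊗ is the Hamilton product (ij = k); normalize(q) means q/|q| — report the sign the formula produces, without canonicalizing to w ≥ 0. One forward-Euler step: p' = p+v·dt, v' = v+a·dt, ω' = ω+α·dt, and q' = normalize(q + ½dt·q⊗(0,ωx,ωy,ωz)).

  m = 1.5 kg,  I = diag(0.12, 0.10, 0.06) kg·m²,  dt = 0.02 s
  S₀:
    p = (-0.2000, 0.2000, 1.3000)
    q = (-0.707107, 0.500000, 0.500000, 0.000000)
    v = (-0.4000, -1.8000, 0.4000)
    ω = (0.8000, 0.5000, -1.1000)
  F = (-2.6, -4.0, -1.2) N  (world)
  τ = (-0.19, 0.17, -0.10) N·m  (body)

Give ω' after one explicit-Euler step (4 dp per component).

(τ − ω×Iω)/I = (-1.7667, 2.2280, -1.5333)
ω' = ω + α·dt = (0.7647, 0.5446, -1.1307)

ω' = (0.7647, 0.5446, -1.1307)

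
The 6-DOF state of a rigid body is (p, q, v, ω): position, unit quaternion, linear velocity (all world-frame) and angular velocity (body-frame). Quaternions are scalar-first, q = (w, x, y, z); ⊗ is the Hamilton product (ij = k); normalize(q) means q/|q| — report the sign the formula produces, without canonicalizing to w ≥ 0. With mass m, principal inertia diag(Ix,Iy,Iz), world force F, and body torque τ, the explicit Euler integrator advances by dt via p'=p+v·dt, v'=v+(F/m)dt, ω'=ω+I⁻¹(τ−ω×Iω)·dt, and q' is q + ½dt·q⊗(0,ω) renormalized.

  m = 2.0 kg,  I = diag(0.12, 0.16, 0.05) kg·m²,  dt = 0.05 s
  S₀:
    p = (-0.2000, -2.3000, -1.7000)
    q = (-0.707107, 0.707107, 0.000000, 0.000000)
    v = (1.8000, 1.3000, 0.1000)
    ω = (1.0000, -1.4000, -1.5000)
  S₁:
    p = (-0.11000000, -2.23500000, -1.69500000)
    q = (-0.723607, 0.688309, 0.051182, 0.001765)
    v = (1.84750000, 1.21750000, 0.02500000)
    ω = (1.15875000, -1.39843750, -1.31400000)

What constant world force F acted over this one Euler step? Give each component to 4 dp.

F = (1.9000, -3.3000, -3.0000)

Δv = v₁−v₀ = (0.04750000, -0.08250000, -0.07500000)
applied force F = (1.9000, -3.3000, -3.0000)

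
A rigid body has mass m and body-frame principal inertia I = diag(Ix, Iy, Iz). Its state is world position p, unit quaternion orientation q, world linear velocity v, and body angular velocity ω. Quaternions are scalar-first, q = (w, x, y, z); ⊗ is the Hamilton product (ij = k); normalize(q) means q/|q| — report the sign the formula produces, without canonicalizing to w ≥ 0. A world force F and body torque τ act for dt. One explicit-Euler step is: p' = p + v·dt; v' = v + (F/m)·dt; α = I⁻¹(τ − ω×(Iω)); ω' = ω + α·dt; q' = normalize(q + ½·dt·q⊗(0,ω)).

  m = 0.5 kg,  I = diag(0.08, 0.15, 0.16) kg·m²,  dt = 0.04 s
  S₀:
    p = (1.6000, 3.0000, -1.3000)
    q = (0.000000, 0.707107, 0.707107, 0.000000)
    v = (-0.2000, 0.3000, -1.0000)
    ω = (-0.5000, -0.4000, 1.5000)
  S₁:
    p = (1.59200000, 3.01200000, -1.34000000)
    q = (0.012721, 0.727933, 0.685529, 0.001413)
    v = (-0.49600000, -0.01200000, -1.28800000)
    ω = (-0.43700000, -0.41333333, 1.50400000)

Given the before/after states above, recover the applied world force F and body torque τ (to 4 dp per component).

F = (-3.7000, -3.9000, -3.6000)
τ = (0.1200, 0.0100, 0.0300)

rate change Δω = (0.06300000, -0.01333333, 0.00400000)
precession coupling = (-0.0060, 0.0600, 0.0140)
τ = I·(Δω/dt) + ω₀×(Iω₀) = (0.1200, 0.0100, 0.0300)
v₁ − v₀ = (-0.29600000, -0.31200000, -0.28800000)
F = m·Δv/dt = (-3.7000, -3.9000, -3.6000)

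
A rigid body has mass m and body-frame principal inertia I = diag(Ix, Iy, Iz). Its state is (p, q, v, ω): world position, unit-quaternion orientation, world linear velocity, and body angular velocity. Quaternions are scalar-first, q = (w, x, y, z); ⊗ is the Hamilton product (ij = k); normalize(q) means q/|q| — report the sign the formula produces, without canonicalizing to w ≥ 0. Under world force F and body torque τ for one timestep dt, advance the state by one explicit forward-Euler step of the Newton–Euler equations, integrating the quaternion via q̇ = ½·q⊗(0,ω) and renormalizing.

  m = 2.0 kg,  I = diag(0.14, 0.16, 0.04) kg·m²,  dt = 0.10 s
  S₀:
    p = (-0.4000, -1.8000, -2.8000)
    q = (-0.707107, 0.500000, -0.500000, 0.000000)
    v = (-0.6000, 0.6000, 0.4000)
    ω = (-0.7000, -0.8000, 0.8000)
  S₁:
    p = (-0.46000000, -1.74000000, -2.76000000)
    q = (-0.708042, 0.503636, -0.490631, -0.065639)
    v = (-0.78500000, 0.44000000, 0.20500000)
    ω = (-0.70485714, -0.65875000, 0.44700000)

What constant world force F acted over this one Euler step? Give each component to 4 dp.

v₁ − v₀ = (-0.18500000, -0.16000000, -0.19500000)
F = m·Δv/dt = (-3.7000, -3.2000, -3.9000)

F = (-3.7000, -3.2000, -3.9000)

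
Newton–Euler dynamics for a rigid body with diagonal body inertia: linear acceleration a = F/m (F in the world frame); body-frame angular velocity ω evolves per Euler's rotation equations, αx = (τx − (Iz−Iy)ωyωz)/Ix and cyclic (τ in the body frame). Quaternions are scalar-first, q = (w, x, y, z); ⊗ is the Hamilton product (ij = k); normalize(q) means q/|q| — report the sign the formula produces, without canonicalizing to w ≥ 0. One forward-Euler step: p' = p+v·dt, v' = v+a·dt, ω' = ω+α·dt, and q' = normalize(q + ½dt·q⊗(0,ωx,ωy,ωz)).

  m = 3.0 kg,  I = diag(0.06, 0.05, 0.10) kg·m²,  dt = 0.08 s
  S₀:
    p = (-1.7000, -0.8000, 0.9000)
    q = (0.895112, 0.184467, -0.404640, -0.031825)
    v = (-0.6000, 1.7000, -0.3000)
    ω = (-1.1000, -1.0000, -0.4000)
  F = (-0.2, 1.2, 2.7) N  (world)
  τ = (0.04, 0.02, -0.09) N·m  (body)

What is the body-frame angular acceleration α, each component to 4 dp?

α = (0.3333, 0.7520, -0.7900)

gyro term ω×Iω = (0.0200, -0.0176, -0.0110)
angular accel α = (0.3333, 0.7520, -0.7900)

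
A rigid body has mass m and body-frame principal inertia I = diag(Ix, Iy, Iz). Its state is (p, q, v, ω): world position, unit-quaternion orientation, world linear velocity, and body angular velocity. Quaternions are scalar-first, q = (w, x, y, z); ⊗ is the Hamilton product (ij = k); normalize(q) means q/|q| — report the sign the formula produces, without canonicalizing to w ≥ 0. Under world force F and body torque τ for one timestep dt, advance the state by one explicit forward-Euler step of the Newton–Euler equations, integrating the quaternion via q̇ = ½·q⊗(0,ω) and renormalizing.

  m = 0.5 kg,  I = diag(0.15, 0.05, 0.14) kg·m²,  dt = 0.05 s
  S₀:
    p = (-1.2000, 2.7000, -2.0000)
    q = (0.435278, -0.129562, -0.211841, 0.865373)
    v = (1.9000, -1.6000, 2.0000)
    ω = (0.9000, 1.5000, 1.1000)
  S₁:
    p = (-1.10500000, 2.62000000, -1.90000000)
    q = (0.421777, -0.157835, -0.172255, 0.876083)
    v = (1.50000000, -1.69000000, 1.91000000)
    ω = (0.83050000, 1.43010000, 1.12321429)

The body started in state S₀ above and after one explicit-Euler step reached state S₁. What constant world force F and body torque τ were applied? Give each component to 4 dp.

F = (-4.0000, -0.9000, -0.9000)
τ = (-0.0600, -0.0600, -0.0700)

velocity change Δv = (-0.40000000, -0.09000000, -0.09000000)
F = m·Δv/dt = (-4.0000, -0.9000, -0.9000)
ω₁ − ω₀ = (-0.06950000, -0.06990000, 0.02321429)
I·α + gyro = (-0.0600, -0.0600, -0.0700)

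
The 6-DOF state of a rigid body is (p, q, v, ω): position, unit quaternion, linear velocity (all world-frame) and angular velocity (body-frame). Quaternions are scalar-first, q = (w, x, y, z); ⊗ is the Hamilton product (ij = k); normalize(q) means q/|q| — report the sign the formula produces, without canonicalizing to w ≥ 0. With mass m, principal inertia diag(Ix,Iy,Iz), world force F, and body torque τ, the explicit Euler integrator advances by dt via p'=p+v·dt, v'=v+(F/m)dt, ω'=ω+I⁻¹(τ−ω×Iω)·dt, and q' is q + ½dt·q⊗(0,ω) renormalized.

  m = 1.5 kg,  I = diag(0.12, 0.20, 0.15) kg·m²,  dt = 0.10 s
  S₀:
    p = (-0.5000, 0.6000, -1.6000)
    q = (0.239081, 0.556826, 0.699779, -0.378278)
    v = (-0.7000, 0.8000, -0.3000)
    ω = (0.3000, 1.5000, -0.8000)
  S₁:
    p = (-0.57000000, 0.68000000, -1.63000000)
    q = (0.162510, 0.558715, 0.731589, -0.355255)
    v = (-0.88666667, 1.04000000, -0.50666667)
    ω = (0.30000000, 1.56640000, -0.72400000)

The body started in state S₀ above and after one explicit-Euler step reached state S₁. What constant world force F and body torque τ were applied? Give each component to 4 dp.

ω₁ − ω₀ = (0.00000000, 0.06640000, 0.07600000)
applied torque τ = (0.0600, 0.1400, 0.1500)
v₁ − v₀ = (-0.18666667, 0.24000000, -0.20666667)
F = m·Δv/dt = (-2.8000, 3.6000, -3.1000)

F = (-2.8000, 3.6000, -3.1000)
τ = (0.0600, 0.1400, 0.1500)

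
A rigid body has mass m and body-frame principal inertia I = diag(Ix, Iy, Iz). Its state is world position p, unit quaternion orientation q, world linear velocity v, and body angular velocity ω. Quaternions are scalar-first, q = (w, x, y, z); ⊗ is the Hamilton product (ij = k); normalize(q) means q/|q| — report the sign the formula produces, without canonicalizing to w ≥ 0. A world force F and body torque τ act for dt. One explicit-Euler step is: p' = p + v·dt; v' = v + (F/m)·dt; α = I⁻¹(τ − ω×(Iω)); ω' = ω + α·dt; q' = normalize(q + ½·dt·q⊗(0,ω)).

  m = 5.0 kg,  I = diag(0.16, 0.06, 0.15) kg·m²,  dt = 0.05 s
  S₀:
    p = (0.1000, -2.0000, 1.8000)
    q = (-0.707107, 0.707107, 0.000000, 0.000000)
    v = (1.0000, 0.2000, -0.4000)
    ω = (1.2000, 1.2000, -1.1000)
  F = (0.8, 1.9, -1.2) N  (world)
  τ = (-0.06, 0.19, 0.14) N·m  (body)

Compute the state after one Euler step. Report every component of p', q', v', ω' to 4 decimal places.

p' = (0.1500, -1.9900, 1.7800)
q' = (-0.7274, 0.6850, -0.0018, 0.0406)
v' = (1.0080, 0.2190, -0.4120)
ω' = (1.2184, 1.3693, -1.0053)

gyro term ω×Iω = (-0.1188, -0.0132, -0.1440)
angular accel α = (0.3675, 3.3867, 1.8933)
ω + α·dt = (1.2184, 1.3693, -1.0053)
q⊗(0,ω) = (-0.8485284, -0.8485284, -0.0707107, 1.6263461)
updated quaternion q' = (-0.7274, 0.6850, -0.0018, 0.0406)
a = (0.1600, 0.3800, -0.2400)
new position p' = (0.1500, -1.9900, 1.7800)
new velocity v' = (1.0080, 0.2190, -0.4120)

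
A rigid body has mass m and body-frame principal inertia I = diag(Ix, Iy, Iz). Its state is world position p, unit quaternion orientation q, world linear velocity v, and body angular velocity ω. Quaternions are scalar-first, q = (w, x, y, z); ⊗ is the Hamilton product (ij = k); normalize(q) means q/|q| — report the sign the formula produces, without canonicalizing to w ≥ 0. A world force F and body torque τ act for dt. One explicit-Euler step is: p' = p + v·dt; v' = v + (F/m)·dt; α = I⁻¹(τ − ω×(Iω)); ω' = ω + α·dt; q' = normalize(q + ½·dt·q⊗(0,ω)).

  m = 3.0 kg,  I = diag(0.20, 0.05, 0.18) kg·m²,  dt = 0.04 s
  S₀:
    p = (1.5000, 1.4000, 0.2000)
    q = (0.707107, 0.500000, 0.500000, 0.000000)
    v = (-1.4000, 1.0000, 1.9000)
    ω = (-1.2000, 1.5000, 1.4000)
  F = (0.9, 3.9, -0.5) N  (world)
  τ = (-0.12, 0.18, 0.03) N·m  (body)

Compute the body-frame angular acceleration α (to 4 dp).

precession coupling ω×(Iω) = (0.2730, -0.0336, 0.2700)
angular accel α = (-1.9650, 4.2720, -1.3333)

α = (-1.9650, 4.2720, -1.3333)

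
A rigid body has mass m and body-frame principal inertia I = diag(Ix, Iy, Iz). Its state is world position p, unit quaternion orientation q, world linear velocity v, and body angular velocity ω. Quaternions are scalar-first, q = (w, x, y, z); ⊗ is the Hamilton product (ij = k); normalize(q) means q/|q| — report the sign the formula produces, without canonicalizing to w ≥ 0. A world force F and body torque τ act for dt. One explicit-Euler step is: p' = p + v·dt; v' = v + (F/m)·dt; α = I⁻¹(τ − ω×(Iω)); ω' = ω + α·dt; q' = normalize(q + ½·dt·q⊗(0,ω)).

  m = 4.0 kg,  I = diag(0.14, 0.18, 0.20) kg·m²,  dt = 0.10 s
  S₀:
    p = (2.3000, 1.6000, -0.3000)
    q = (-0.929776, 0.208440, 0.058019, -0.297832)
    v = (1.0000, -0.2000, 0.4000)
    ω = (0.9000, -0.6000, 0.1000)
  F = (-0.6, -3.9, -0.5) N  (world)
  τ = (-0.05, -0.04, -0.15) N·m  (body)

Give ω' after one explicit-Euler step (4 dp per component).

ω' = (0.8651, -0.6192, 0.0358)

gyro term ω×Iω = (-0.0012, -0.0054, -0.0216)
angular accel α = (-0.3486, -0.1922, -0.6420)
ω' = ω + α·dt = (0.8651, -0.6192, 0.0358)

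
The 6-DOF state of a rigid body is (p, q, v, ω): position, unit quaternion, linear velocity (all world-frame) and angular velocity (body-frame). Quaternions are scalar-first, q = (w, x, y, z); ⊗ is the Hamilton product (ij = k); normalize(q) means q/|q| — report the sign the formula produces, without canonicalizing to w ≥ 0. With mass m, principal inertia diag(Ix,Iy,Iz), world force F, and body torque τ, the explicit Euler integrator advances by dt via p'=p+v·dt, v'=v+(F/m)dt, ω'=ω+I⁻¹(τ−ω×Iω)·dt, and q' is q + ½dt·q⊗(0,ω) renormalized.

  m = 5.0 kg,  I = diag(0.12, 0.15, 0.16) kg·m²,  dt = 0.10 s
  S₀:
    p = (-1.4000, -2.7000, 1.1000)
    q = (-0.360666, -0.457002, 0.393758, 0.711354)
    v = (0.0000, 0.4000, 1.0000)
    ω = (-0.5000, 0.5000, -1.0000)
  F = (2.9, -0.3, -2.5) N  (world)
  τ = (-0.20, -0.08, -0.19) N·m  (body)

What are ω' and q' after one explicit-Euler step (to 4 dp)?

α = I⁻¹(τ − ω×Iω) = (-1.6250, -0.4000, -1.1406)
ω + α·dt = (-0.6625, 0.4600, -1.1141)
2q̇ = q⊗(0,ω) = (0.2859740, -0.5691020, -0.9930120, 0.3290440)
updated quaternion q' = (-0.3457, -0.4845, 0.3435, 0.7264)

ω' = (-0.6625, 0.4600, -1.1141)
q' = (-0.3457, -0.4845, 0.3435, 0.7264)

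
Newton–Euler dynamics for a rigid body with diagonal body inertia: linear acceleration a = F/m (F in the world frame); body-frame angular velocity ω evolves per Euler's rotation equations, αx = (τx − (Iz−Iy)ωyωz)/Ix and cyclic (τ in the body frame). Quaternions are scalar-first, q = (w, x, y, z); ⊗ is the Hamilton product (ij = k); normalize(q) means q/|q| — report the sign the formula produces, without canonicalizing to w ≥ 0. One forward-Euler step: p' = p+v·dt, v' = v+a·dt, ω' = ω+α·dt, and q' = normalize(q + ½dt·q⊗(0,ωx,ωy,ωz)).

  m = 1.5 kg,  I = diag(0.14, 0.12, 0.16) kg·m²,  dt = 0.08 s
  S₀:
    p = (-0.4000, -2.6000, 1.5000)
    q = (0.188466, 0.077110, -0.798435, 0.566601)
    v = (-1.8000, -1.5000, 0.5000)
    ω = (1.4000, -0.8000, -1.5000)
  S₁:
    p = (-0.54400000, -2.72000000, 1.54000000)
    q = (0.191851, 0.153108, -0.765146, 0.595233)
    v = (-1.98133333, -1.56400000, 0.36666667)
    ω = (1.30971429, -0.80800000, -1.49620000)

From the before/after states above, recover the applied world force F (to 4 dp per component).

F = (-3.4000, -1.2000, -2.5000)

v₁ − v₀ = (-0.18133333, -0.06400000, -0.13333333)
F = m·Δv/dt = (-3.4000, -1.2000, -2.5000)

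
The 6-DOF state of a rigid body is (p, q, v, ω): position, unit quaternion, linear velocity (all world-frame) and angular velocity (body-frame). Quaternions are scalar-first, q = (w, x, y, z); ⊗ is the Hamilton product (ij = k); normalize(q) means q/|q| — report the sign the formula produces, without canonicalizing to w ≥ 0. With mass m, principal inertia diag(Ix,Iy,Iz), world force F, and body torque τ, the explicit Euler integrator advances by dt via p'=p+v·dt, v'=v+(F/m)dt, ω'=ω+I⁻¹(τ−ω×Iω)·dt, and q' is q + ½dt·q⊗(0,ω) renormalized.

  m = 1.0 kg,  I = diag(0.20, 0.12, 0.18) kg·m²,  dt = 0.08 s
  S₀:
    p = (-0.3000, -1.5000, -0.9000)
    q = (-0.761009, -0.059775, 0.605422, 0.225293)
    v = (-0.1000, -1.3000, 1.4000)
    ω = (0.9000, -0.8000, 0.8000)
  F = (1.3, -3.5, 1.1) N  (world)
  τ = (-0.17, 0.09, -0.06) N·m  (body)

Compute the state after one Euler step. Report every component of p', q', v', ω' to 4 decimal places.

p' = (-0.3080, -1.6040, -0.7880)
q' = (-0.7454, -0.0605, 0.6387, 0.1808)
v' = (0.0040, -1.5800, 1.4880)
ω' = (0.8474, -0.7496, 0.7477)

a = (1.3000, -3.5000, 1.1000)
new position p' = (-0.3080, -1.6040, -0.7880)
v + (F/m)dt = (0.0040, -1.5800, 1.4880)
(τ − ω×Iω)/I = (-0.6580, 0.6300, -0.6533)
new body rate ω' = (0.8474, -0.7496, 0.7477)
2q̇ = q⊗(0,ω) = (0.3579007, -0.0203361, 0.8593909, -1.1058670)
updated quaternion q' = (-0.7454, -0.0605, 0.6387, 0.1808)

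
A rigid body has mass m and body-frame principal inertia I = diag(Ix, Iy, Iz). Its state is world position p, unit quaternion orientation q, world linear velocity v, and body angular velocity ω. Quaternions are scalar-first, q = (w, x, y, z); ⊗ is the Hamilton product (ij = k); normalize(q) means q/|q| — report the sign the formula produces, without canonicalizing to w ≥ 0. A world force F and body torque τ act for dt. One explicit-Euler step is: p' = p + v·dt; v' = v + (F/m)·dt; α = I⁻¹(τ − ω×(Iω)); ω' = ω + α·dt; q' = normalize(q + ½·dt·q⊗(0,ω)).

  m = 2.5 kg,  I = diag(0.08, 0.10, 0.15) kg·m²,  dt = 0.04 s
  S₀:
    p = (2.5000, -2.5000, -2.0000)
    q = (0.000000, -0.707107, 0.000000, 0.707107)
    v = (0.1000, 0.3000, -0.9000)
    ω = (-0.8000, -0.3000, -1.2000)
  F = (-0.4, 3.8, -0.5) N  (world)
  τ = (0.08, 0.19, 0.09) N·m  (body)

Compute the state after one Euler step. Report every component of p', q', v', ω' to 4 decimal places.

precession coupling ω×(Iω) = (0.0180, -0.0672, 0.0048)
α = I⁻¹(τ − ω×Iω) = (0.7750, 2.5720, 0.5680)
ω' = ω + α·dt = (-0.7690, -0.1971, -1.1773)
Hamilton product q⊗(0,ω) = (0.2828428, 0.2121321, -1.4142140, 0.2121321)
q' = normalize(q + ½dt·q⊗(0,ω)) = (0.0057, -0.7026, -0.0283, 0.7110)
a = F/m = (-0.1600, 1.5200, -0.2000)
new position p' = (2.5040, -2.4880, -2.0360)
v' = v + a·dt = (0.0936, 0.3608, -0.9080)

p' = (2.5040, -2.4880, -2.0360)
q' = (0.0057, -0.7026, -0.0283, 0.7110)
v' = (0.0936, 0.3608, -0.9080)
ω' = (-0.7690, -0.1971, -1.1773)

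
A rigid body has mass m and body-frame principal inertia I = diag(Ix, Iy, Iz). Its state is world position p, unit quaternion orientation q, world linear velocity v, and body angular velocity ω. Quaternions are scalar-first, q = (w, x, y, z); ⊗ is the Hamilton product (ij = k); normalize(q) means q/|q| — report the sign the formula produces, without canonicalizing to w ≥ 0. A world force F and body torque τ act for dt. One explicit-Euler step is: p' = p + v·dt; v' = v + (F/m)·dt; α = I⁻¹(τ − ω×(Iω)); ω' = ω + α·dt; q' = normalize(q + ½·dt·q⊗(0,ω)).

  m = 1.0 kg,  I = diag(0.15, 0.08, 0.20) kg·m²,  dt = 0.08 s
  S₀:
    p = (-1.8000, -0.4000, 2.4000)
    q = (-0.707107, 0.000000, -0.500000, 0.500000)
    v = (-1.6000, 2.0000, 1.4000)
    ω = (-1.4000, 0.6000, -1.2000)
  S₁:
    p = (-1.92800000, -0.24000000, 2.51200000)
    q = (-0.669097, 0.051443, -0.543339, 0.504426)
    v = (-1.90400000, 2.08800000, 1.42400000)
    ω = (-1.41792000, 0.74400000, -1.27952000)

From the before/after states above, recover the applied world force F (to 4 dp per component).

velocity change Δv = (-0.30400000, 0.08800000, 0.02400000)
F = m·Δv/dt = (-3.8000, 1.1000, 0.3000)

F = (-3.8000, 1.1000, 0.3000)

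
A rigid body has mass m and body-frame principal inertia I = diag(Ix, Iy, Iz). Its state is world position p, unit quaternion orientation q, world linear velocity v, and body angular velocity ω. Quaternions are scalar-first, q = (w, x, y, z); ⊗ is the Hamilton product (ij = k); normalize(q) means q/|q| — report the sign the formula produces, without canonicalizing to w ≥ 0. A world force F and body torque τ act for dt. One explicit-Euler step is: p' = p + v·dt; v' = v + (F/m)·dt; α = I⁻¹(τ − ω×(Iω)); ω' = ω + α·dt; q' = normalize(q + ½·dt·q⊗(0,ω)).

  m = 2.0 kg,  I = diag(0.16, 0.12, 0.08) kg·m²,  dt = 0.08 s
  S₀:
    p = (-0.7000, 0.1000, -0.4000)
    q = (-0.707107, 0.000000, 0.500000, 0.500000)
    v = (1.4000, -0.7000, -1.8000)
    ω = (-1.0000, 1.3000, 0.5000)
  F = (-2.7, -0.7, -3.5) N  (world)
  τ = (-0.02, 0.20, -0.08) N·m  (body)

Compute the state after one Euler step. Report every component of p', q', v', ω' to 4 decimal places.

p' = (-0.5880, 0.0440, -0.5440)
q' = (-0.7414, 0.0123, 0.4422, 0.5047)
v' = (1.2920, -0.7280, -1.9400)
ω' = (-0.9970, 1.4600, 0.3680)

new position p' = (-0.5880, 0.0440, -0.5440)
v + (F/m)dt = (1.2920, -0.7280, -1.9400)
(τ − ω×Iω)/I = (0.0375, 2.0000, -1.6500)
new body rate ω' = (-0.9970, 1.4600, 0.3680)
2q̇ = q⊗(0,ω) = (-0.9000000, 0.3071070, -1.4192391, 0.1464465)
updated quaternion q' = (-0.7414, 0.0123, 0.4422, 0.5047)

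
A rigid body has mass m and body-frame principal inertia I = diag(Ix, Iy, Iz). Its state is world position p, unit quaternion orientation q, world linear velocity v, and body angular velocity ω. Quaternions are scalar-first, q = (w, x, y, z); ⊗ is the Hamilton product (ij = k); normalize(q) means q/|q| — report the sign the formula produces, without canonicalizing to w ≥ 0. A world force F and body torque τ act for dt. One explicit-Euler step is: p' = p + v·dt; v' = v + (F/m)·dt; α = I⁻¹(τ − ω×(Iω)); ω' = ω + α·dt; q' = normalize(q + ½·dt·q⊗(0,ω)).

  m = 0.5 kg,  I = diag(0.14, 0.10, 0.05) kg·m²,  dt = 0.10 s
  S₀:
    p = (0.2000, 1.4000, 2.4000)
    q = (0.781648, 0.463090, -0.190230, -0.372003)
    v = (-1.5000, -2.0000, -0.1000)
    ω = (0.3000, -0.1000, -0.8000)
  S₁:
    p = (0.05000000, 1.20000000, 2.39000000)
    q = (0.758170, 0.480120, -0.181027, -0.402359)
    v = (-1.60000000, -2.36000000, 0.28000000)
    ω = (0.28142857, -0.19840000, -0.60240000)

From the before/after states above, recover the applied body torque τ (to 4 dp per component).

τ = (-0.0300, -0.1200, 0.1000)

rate change Δω = (-0.01857143, -0.09840000, 0.19760000)
gyro term ω₀×Iω₀ = (-0.0040, -0.0216, 0.0012)
applied torque τ = (-0.0300, -0.1200, 0.1000)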